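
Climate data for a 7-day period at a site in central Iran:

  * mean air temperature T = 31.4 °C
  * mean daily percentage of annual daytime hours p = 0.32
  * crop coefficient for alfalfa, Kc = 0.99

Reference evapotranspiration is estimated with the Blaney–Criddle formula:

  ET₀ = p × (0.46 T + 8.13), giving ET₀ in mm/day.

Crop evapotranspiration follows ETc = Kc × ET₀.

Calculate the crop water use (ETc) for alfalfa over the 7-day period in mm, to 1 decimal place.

ET₀ = 0.32 × (0.46 × 31.4 + 8.13) = 0.32 × 22.574 = 7.2237 mm/d
ETc = Kc × ET₀ = 0.99 × 7.2237 = 7.1515 mm/d
Over 7 days: 7.1515 × 7 = 50.061 mm

50.1 mm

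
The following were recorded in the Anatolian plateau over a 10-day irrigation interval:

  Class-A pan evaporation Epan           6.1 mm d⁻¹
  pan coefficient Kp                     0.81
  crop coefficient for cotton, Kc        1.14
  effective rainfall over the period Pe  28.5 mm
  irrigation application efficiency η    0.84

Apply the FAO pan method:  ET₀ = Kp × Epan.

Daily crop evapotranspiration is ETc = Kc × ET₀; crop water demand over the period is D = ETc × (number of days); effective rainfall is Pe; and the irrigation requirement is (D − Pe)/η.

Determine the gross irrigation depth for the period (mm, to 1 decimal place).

33.1 mm

ET₀ = 0.81 × 6.1 = 4.9410 mm/d
ETc = Kc × ET₀ = 1.14 × 4.9410 = 5.6327 mm/d
Crop demand D = ETc × 10 d = 5.6327 × 10 = 56.327 mm
D − Pe = 56.327 − 28.5 = 27.827 mm
Gross irrigation = 27.827 / 0.84 = 33.127 mm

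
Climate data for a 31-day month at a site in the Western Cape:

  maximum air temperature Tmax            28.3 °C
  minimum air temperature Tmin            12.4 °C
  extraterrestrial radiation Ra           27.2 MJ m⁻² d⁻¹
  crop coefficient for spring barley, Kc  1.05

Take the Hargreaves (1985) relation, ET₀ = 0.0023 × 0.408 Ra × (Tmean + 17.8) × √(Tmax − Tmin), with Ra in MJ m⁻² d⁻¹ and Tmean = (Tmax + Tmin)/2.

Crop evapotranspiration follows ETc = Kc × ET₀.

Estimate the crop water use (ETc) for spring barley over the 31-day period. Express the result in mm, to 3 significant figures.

126 mm

Tmean = (28.3 + 12.4)/2 = 20.35 °C
0.408 Ra = 0.408 × 27.2 = 11.0976 mm/d equivalent
ET₀ = 0.0023 × 11.0976 × (20.35 + 17.8) × √15.9 = 0.0023 × 11.0976 × 38.15 × 3.9875 = 3.8829 mm/d
ETc = Kc × ET₀ = 1.05 × 3.8829 = 4.0770 mm/d
Over 31 days: 4.0770 × 31 = 126.387 mm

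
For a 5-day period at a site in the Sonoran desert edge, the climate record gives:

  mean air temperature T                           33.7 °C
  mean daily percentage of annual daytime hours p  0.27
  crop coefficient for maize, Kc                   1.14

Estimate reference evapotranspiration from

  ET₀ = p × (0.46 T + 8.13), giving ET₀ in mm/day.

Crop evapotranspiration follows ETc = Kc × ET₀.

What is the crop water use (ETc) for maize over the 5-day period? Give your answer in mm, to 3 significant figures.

ET₀ = 0.27 × (0.46 × 33.7 + 8.13) = 0.27 × 23.632 = 6.3806 mm/d
ETc = Kc × ET₀ = 1.14 × 6.3806 = 7.2739 mm/d
Over 5 days: 7.2739 × 5 = 36.370 mm

36.4 mm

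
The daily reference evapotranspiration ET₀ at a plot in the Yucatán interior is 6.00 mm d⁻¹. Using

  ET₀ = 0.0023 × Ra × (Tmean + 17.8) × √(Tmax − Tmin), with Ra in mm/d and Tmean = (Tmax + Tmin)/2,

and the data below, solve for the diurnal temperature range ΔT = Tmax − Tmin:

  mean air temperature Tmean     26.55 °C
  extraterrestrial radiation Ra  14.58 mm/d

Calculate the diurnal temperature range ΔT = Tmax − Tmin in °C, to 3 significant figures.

√ΔT = ET₀ / [0.0023 × Ra × (Tmean+17.8)] = 6.00 / (0.0023 × 14.58 × 44.35) = 4.0343
ΔT = 4.0343² = 16.276 °C

16.3 °C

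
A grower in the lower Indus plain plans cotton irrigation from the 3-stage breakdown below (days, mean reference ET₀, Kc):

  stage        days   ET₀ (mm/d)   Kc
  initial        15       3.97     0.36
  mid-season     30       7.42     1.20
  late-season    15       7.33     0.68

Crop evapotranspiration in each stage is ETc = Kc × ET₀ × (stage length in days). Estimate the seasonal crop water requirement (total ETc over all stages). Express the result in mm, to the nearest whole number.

363 mm

initial: 0.36 × 3.97 × 15 = 21.44 mm
mid-season: 1.20 × 7.42 × 30 = 267.12 mm
late-season: 0.68 × 7.33 × 15 = 74.77 mm
Seasonal total = 363.33 mm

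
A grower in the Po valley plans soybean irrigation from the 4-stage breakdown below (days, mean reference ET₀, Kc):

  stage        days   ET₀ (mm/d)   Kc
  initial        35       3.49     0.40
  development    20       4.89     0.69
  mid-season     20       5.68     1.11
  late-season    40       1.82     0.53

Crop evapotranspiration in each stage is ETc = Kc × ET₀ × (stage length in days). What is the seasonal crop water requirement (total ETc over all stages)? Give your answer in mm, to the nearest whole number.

281 mm

initial: 0.40 × 3.49 × 35 = 48.86 mm
development: 0.69 × 4.89 × 20 = 67.48 mm
mid-season: 1.11 × 5.68 × 20 = 126.10 mm
late-season: 0.53 × 1.82 × 40 = 38.58 mm
Seasonal total = 281.02 mm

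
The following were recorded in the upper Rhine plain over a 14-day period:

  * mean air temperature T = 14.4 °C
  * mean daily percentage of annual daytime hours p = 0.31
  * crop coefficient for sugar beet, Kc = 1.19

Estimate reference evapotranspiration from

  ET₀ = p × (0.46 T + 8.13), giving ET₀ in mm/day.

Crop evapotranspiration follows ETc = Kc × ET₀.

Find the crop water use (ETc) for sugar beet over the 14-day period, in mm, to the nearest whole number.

ET₀ = 0.31 × (0.46 × 14.4 + 8.13) = 0.31 × 14.754 = 4.5737 mm/d
ETc = Kc × ET₀ = 1.19 × 4.5737 = 5.4427 mm/d
Over 14 days: 5.4427 × 14 = 76.198 mm

76 mm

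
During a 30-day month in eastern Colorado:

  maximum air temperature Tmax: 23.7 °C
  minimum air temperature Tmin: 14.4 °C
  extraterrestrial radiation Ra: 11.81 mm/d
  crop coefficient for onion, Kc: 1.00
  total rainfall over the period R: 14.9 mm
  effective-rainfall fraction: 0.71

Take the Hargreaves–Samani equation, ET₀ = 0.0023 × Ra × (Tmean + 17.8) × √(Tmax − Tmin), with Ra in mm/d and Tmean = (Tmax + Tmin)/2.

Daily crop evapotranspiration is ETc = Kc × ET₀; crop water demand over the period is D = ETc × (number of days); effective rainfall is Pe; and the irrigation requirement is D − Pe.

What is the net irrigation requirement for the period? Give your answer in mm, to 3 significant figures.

81.0 mm

Tmean = (23.7 + 14.4)/2 = 19.05 °C
ET₀ = 0.0023 × 11.81 × (19.05 + 17.8) × √9.3 = 0.0023 × 11.81 × 36.85 × 3.0496 = 3.0525 mm/d
ETc = Kc × ET₀ = 1.00 × 3.0525 = 3.0525 mm/d
Crop demand D = ETc × 30 d = 3.0525 × 30 = 91.575 mm
Pe = 0.71 × 14.9 = 10.579 mm
D − Pe = 91.575 − 10.579 = 80.996 mm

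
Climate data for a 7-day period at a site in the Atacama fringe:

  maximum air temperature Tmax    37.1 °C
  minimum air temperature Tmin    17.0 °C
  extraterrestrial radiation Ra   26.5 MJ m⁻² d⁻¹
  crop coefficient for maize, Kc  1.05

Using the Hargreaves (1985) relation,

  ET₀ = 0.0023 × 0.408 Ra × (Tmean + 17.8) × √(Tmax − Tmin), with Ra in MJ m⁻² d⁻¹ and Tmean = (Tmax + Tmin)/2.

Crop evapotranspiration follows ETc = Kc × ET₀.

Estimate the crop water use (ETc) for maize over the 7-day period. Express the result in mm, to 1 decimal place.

36.8 mm

Tmean = (37.1 + 17.0)/2 = 27.05 °C
0.408 Ra = 0.408 × 26.5 = 10.8120 mm/d equivalent
ET₀ = 0.0023 × 10.8120 × (27.05 + 17.8) × √20.1 = 0.0023 × 10.8120 × 44.85 × 4.4833 = 5.0003 mm/d
ETc = Kc × ET₀ = 1.05 × 5.0003 = 5.2503 mm/d
Over 7 days: 5.2503 × 7 = 36.752 mm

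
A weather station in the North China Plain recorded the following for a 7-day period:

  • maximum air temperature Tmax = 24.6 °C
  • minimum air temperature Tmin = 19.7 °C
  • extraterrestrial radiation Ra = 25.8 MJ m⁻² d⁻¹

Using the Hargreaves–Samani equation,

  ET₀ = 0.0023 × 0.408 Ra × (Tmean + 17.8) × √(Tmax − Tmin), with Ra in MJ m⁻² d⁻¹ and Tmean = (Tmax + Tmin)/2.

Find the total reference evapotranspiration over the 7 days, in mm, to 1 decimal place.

Tmean = (24.6 + 19.7)/2 = 22.15 °C
0.408 Ra = 0.408 × 25.8 = 10.5264 mm/d equivalent
ET₀ = 0.0023 × 10.5264 × (22.15 + 17.8) × √4.9 = 0.0023 × 10.5264 × 39.95 × 2.2136 = 2.1410 mm/d
Over 7 days: 2.1410 × 7 = 14.987 mm

15.0 mm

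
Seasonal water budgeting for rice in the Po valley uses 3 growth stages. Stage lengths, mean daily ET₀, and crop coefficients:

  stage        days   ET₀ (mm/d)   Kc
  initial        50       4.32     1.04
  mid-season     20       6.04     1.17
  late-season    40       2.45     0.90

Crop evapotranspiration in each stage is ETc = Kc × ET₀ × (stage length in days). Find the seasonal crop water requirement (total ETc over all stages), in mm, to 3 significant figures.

454 mm

initial: 1.04 × 4.32 × 50 = 224.64 mm
mid-season: 1.17 × 6.04 × 20 = 141.34 mm
late-season: 0.90 × 2.45 × 40 = 88.20 mm
Seasonal total = 454.18 mm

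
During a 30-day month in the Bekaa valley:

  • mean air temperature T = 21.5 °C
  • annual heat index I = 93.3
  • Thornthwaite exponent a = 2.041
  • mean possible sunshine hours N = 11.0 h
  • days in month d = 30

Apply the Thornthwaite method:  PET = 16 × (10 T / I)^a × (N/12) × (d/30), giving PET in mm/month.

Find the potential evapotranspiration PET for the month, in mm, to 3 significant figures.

10T/I = 10 × 21.5 / 93.3 = 2.3044
(10T/I)^a = 2.3044^2.041 = 5.4952
Uncorrected PET = 16 × 5.4952 = 87.923 mm
Correction = (N/12)(d/30) = (11.0/12)(30/30) = 0.9167
PET = 87.923 × 0.9167 = 80.599 mm/month

80.6 mm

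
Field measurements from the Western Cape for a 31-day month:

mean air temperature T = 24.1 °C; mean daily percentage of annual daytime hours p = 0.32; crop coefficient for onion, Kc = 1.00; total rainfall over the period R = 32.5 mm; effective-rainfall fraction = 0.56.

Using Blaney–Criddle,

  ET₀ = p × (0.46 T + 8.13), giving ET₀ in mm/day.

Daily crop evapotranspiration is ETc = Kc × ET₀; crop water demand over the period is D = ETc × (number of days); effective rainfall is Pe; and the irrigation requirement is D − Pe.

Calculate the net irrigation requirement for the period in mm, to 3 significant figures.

172 mm

ET₀ = 0.32 × (0.46 × 24.1 + 8.13) = 0.32 × 19.216 = 6.1491 mm/d
ETc = Kc × ET₀ = 1.00 × 6.1491 = 6.1491 mm/d
Crop demand D = ETc × 31 d = 6.1491 × 31 = 190.622 mm
Pe = 0.56 × 32.5 = 18.200 mm
D − Pe = 190.622 − 18.200 = 172.422 mm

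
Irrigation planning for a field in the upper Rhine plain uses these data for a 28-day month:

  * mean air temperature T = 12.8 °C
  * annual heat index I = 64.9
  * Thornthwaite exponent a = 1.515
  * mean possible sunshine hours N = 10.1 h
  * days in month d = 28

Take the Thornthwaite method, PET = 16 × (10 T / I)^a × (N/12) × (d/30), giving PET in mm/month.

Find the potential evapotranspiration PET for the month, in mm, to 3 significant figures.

10T/I = 10 × 12.8 / 64.9 = 1.9723
(10T/I)^a = 1.9723^1.515 = 2.7982
Uncorrected PET = 16 × 2.7982 = 44.771 mm
Correction = (N/12)(d/30) = (10.1/12)(28/30) = 0.7856
PET = 44.771 × 0.7856 = 35.172 mm/month

35.2 mm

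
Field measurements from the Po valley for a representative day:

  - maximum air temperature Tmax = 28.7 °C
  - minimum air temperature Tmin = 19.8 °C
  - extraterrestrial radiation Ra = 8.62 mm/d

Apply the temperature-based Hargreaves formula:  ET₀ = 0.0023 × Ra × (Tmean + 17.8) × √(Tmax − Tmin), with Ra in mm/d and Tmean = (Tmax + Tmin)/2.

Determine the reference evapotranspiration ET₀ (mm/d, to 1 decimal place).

Tmean = (28.7 + 19.8)/2 = 24.25 °C
ET₀ = 0.0023 × 8.62 × (24.25 + 17.8) × √8.9 = 0.0023 × 8.62 × 42.05 × 2.9833 = 2.4871 mm/d

2.5 mm/d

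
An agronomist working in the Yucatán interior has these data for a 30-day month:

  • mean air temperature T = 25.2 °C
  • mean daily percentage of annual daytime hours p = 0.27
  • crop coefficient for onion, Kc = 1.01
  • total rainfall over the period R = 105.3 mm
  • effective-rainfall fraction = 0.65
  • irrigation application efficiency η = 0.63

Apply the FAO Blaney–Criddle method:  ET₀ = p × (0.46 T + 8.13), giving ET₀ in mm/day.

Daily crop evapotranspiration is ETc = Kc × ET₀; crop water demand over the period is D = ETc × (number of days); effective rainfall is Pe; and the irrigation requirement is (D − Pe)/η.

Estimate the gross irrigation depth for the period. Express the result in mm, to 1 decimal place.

147.5 mm

ET₀ = 0.27 × (0.46 × 25.2 + 8.13) = 0.27 × 19.722 = 5.3249 mm/d
ETc = Kc × ET₀ = 1.01 × 5.3249 = 5.3781 mm/d
Crop demand D = ETc × 30 d = 5.3781 × 30 = 161.343 mm
Pe = 0.65 × 105.3 = 68.445 mm
D − Pe = 161.343 − 68.445 = 92.898 mm
Gross irrigation = 92.898 / 0.63 = 147.457 mm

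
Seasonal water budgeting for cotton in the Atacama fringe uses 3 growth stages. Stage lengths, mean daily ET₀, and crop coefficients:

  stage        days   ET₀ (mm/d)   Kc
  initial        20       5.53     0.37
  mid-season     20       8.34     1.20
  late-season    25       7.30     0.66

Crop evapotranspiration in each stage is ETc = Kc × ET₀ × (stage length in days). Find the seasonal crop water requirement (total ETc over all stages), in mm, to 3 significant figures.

initial: 0.37 × 5.53 × 20 = 40.92 mm
mid-season: 1.20 × 8.34 × 20 = 200.16 mm
late-season: 0.66 × 7.30 × 25 = 120.45 mm
Seasonal total = 361.53 mm

362 mm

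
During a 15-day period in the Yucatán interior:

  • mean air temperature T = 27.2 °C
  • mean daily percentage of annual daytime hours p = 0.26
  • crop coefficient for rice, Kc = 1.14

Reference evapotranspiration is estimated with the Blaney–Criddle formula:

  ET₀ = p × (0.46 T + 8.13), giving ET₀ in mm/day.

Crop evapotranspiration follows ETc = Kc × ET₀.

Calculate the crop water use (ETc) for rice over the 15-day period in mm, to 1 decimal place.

ET₀ = 0.26 × (0.46 × 27.2 + 8.13) = 0.26 × 20.642 = 5.3669 mm/d
ETc = Kc × ET₀ = 1.14 × 5.3669 = 6.1183 mm/d
Over 15 days: 6.1183 × 15 = 91.775 mm

91.8 mm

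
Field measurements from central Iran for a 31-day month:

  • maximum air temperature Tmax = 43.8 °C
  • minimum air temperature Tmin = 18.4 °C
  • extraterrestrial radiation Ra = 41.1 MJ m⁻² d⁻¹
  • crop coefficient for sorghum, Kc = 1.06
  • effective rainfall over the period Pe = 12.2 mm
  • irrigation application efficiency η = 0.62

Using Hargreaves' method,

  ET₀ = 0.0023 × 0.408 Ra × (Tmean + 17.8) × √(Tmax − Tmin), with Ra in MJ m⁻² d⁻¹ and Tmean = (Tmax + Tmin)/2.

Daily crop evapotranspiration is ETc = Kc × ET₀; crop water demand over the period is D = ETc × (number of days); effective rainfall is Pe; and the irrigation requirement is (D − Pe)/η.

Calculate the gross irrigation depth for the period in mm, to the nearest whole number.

Tmean = (43.8 + 18.4)/2 = 31.10 °C
0.408 Ra = 0.408 × 41.1 = 16.7688 mm/d equivalent
ET₀ = 0.0023 × 16.7688 × (31.10 + 17.8) × √25.4 = 0.0023 × 16.7688 × 48.90 × 5.0398 = 9.5050 mm/d
ETc = Kc × ET₀ = 1.06 × 9.5050 = 10.0753 mm/d
Crop demand D = ETc × 31 d = 10.0753 × 31 = 312.334 mm
D − Pe = 312.334 − 12.2 = 300.134 mm
Gross irrigation = 300.134 / 0.62 = 484.087 mm

484 mm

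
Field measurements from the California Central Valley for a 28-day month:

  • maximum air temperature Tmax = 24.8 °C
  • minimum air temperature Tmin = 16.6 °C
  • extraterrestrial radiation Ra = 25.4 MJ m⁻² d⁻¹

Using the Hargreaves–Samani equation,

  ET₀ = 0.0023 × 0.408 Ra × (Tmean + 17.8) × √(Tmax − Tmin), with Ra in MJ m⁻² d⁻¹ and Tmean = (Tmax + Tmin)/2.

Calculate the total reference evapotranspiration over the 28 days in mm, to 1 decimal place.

Tmean = (24.8 + 16.6)/2 = 20.70 °C
0.408 Ra = 0.408 × 25.4 = 10.3632 mm/d equivalent
ET₀ = 0.0023 × 10.3632 × (20.70 + 17.8) × √8.2 = 0.0023 × 10.3632 × 38.50 × 2.8636 = 2.6278 mm/d
Over 28 days: 2.6278 × 28 = 73.578 mm

73.6 mm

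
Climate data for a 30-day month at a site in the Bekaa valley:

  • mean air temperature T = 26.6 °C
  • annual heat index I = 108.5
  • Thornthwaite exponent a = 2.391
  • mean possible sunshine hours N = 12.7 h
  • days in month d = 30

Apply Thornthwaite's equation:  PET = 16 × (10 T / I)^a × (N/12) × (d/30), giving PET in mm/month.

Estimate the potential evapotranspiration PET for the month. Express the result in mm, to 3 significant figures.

10T/I = 10 × 26.6 / 108.5 = 2.4516
(10T/I)^a = 2.4516^2.391 = 8.5344
Uncorrected PET = 16 × 8.5344 = 136.550 mm
Correction = (N/12)(d/30) = (12.7/12)(30/30) = 1.0583
PET = 136.550 × 1.0583 = 144.511 mm/month

145 mm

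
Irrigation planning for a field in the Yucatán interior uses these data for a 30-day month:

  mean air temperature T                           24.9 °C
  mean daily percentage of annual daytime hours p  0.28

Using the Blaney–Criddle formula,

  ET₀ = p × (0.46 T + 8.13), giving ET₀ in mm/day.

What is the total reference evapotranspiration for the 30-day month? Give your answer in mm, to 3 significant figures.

165 mm

ET₀ = 0.28 × (0.46 × 24.9 + 8.13) = 0.28 × 19.584 = 5.4835 mm/d
Monthly total = 5.4835 × 30 = 164.505 mm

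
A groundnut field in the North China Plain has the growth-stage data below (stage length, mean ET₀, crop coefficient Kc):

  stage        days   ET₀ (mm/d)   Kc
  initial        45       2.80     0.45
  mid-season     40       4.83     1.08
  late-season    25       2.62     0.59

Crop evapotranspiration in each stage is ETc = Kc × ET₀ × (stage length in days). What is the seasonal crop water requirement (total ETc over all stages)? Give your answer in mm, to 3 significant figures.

initial: 0.45 × 2.80 × 45 = 56.70 mm
mid-season: 1.08 × 4.83 × 40 = 208.66 mm
late-season: 0.59 × 2.62 × 25 = 38.65 mm
Seasonal total = 304.01 mm

304 mm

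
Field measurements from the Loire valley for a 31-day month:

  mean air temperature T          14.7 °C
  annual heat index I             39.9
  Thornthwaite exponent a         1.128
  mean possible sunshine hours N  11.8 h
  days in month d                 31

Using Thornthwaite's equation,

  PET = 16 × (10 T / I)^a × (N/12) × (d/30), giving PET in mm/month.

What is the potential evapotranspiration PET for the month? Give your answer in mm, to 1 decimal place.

10T/I = 10 × 14.7 / 39.9 = 3.6842
(10T/I)^a = 3.6842^1.128 = 4.3535
Uncorrected PET = 16 × 4.3535 = 69.656 mm
Correction = (N/12)(d/30) = (11.8/12)(31/30) = 1.0161
PET = 69.656 × 1.0161 = 70.777 mm/month

70.8 mm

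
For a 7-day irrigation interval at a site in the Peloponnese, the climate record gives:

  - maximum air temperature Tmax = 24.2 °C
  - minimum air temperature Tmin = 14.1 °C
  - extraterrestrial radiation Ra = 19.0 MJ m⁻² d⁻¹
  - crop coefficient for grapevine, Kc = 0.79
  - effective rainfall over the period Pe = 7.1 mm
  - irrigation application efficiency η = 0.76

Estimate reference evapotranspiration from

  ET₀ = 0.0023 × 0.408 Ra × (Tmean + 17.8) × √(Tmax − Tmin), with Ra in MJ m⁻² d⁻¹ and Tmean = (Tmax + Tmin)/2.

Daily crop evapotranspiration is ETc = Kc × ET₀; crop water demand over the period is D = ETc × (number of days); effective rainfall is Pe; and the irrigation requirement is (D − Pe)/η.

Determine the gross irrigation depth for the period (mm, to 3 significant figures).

Tmean = (24.2 + 14.1)/2 = 19.15 °C
0.408 Ra = 0.408 × 19.0 = 7.7520 mm/d equivalent
ET₀ = 0.0023 × 7.7520 × (19.15 + 17.8) × √10.1 = 0.0023 × 7.7520 × 36.95 × 3.1780 = 2.0937 mm/d
ETc = Kc × ET₀ = 0.79 × 2.0937 = 1.6540 mm/d
Crop demand D = ETc × 7 d = 1.6540 × 7 = 11.578 mm
D − Pe = 11.578 − 7.1 = 4.478 mm
Gross irrigation = 4.478 / 0.76 = 5.892 mm

5.89 mm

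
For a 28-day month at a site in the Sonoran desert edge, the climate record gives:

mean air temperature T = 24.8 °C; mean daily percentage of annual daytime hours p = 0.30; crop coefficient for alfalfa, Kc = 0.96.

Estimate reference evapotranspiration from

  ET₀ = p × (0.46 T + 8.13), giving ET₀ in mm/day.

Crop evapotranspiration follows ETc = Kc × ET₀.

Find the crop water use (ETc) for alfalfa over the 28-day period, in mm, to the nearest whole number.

ET₀ = 0.30 × (0.46 × 24.8 + 8.13) = 0.30 × 19.538 = 5.8614 mm/d
ETc = Kc × ET₀ = 0.96 × 5.8614 = 5.6269 mm/d
Over 28 days: 5.6269 × 28 = 157.553 mm

158 mm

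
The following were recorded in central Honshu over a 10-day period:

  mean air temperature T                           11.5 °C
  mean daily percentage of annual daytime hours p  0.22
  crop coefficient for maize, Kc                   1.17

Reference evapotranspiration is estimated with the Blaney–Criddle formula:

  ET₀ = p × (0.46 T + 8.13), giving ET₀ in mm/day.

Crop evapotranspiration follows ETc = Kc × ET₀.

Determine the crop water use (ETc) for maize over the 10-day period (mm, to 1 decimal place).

34.5 mm

ET₀ = 0.22 × (0.46 × 11.5 + 8.13) = 0.22 × 13.420 = 2.9524 mm/d
ETc = Kc × ET₀ = 1.17 × 2.9524 = 3.4543 mm/d
Over 10 days: 3.4543 × 10 = 34.543 mm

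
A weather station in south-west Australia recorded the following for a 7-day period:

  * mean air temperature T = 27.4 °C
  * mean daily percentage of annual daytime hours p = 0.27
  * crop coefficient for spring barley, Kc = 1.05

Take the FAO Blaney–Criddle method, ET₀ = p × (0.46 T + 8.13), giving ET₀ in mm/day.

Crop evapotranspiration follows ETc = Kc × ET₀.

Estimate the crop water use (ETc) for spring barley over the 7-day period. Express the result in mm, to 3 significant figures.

ET₀ = 0.27 × (0.46 × 27.4 + 8.13) = 0.27 × 20.734 = 5.5982 mm/d
ETc = Kc × ET₀ = 1.05 × 5.5982 = 5.8781 mm/d
Over 7 days: 5.8781 × 7 = 41.147 mm

41.1 mm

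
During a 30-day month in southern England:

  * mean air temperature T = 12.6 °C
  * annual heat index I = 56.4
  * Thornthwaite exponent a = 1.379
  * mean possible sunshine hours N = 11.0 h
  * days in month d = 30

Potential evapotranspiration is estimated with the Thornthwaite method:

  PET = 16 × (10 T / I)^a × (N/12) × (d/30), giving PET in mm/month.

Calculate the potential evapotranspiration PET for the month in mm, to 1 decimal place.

10T/I = 10 × 12.6 / 56.4 = 2.2340
(10T/I)^a = 2.2340^1.379 = 3.0296
Uncorrected PET = 16 × 3.0296 = 48.474 mm
Correction = (N/12)(d/30) = (11.0/12)(30/30) = 0.9167
PET = 48.474 × 0.9167 = 44.436 mm/month

44.4 mm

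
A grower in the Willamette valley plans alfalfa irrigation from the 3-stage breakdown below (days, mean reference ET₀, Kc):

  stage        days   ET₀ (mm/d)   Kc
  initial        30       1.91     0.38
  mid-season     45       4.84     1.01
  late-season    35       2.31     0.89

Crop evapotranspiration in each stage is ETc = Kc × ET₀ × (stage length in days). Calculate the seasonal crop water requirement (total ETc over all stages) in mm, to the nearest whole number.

314 mm

initial: 0.38 × 1.91 × 30 = 21.77 mm
mid-season: 1.01 × 4.84 × 45 = 219.98 mm
late-season: 0.89 × 2.31 × 35 = 71.96 mm
Seasonal total = 313.71 mm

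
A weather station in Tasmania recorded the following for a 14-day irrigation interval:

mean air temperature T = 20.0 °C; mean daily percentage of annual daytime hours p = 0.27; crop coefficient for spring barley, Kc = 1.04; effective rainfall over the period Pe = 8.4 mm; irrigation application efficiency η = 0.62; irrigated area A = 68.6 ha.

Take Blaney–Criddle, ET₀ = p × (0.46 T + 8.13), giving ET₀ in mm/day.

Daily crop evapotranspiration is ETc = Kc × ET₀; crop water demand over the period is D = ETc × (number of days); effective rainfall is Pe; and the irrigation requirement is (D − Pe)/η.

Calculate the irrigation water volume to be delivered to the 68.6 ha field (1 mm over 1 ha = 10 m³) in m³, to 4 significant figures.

ET₀ = 0.27 × (0.46 × 20.0 + 8.13) = 0.27 × 17.330 = 4.6791 mm/d
ETc = Kc × ET₀ = 1.04 × 4.6791 = 4.8663 mm/d
Crop demand D = ETc × 14 d = 4.8663 × 14 = 68.128 mm
D − Pe = 68.128 − 8.4 = 59.728 mm
Gross irrigation = 59.728 / 0.62 = 96.335 mm
Volume = 96.335 mm × 68.6 ha × 10 = 66085.8 m³

66090 m³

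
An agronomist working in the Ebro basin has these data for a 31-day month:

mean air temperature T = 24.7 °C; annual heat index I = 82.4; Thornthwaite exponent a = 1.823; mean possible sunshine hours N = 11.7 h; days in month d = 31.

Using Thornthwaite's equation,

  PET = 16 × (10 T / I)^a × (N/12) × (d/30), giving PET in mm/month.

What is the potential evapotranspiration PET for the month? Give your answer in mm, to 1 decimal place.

10T/I = 10 × 24.7 / 82.4 = 2.9976
(10T/I)^a = 2.9976^1.823 = 7.3988
Uncorrected PET = 16 × 7.3988 = 118.381 mm
Correction = (N/12)(d/30) = (11.7/12)(31/30) = 1.0075
PET = 118.381 × 1.0075 = 119.269 mm/month

119.3 mm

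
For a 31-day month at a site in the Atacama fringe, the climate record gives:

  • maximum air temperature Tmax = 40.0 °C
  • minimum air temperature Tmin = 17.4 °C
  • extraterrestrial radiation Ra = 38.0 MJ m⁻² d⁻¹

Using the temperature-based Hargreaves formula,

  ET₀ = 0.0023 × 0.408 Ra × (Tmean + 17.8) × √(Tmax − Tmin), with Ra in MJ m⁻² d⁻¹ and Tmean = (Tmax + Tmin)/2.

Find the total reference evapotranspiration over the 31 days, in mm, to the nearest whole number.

Tmean = (40.0 + 17.4)/2 = 28.70 °C
0.408 Ra = 0.408 × 38.0 = 15.5040 mm/d equivalent
ET₀ = 0.0023 × 15.5040 × (28.70 + 17.8) × √22.6 = 0.0023 × 15.5040 × 46.50 × 4.7539 = 7.8827 mm/d
Over 31 days: 7.8827 × 31 = 244.364 mm

244 mm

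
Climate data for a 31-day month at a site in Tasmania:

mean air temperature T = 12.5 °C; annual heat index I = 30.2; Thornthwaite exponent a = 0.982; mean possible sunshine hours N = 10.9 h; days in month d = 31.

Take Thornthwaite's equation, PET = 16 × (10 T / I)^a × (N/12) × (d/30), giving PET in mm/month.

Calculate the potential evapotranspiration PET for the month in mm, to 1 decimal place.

60.6 mm

10T/I = 10 × 12.5 / 30.2 = 4.1391
(10T/I)^a = 4.1391^0.982 = 4.0346
Uncorrected PET = 16 × 4.0346 = 64.554 mm
Correction = (N/12)(d/30) = (10.9/12)(31/30) = 0.9386
PET = 64.554 × 0.9386 = 60.590 mm/month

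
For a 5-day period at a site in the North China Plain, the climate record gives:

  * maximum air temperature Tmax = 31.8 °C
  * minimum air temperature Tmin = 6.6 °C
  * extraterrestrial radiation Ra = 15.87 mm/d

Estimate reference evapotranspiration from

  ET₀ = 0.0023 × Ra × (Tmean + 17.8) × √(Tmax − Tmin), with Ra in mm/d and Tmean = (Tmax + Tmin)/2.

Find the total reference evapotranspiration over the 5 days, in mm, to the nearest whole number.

34 mm

Tmean = (31.8 + 6.6)/2 = 19.20 °C
ET₀ = 0.0023 × 15.87 × (19.20 + 17.8) × √25.2 = 0.0023 × 15.87 × 37.00 × 5.0200 = 6.7797 mm/d
Over 5 days: 6.7797 × 5 = 33.899 mm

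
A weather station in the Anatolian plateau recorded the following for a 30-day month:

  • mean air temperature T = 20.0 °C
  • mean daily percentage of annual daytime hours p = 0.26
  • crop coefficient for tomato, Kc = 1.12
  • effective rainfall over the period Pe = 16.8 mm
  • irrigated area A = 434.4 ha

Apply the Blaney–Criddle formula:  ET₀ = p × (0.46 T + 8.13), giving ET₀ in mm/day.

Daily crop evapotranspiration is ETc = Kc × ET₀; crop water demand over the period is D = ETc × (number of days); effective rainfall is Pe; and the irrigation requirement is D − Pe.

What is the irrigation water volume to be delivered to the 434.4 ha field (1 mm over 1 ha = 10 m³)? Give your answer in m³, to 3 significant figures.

ET₀ = 0.26 × (0.46 × 20.0 + 8.13) = 0.26 × 17.330 = 4.5058 mm/d
ETc = Kc × ET₀ = 1.12 × 4.5058 = 5.0465 mm/d
Crop demand D = ETc × 30 d = 5.0465 × 30 = 151.395 mm
D − Pe = 151.395 − 16.8 = 134.595 mm
Volume = 134.595 mm × 434.4 ha × 10 = 584680.7 m³

585000 m³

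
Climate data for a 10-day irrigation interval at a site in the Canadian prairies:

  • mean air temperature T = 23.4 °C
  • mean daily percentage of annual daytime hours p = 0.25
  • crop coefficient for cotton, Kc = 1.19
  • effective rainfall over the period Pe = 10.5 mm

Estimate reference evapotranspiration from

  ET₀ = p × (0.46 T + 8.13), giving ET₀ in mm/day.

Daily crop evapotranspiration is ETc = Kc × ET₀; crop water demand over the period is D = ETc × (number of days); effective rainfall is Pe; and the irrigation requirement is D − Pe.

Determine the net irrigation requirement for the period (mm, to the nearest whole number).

46 mm

ET₀ = 0.25 × (0.46 × 23.4 + 8.13) = 0.25 × 18.894 = 4.7235 mm/d
ETc = Kc × ET₀ = 1.19 × 4.7235 = 5.6210 mm/d
Crop demand D = ETc × 10 d = 5.6210 × 10 = 56.210 mm
D − Pe = 56.210 − 10.5 = 45.710 mm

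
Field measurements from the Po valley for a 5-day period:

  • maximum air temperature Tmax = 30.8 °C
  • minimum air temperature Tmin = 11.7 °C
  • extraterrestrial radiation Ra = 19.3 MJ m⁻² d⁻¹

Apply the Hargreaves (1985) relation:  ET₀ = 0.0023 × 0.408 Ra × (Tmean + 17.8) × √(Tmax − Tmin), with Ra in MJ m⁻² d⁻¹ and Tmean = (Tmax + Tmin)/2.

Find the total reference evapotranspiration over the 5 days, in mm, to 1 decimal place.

Tmean = (30.8 + 11.7)/2 = 21.25 °C
0.408 Ra = 0.408 × 19.3 = 7.8744 mm/d equivalent
ET₀ = 0.0023 × 7.8744 × (21.25 + 17.8) × √19.1 = 0.0023 × 7.8744 × 39.05 × 4.3704 = 3.0909 mm/d
Over 5 days: 3.0909 × 5 = 15.455 mm

15.5 mm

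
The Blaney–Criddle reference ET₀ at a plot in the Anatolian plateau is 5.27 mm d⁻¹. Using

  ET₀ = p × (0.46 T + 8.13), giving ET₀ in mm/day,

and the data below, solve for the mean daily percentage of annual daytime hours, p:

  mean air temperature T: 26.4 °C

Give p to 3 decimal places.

0.260

p = ET₀ / (0.46 T + 8.13) = 5.27 / (0.46 × 26.4 + 8.13) = 5.27 / 20.274 = 0.2599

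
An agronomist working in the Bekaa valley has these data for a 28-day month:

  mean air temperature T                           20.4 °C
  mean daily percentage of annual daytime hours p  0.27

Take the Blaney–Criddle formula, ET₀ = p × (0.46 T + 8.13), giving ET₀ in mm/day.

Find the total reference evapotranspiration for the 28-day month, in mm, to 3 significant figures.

132 mm

ET₀ = 0.27 × (0.46 × 20.4 + 8.13) = 0.27 × 17.514 = 4.7288 mm/d
Monthly total = 4.7288 × 28 = 132.406 mm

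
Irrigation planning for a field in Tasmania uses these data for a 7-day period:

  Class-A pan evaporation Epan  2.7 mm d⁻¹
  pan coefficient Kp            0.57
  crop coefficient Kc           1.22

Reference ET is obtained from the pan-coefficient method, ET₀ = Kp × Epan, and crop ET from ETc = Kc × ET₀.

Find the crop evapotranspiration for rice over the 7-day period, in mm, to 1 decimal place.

13.1 mm

ET₀ = 0.57 × 2.7 = 1.5390 mm/d
ETc = Kc × ET₀ = 1.22 × 1.5390 = 1.8776 mm/d
Over 7 days: 1.8776 × 7 = 13.143 mm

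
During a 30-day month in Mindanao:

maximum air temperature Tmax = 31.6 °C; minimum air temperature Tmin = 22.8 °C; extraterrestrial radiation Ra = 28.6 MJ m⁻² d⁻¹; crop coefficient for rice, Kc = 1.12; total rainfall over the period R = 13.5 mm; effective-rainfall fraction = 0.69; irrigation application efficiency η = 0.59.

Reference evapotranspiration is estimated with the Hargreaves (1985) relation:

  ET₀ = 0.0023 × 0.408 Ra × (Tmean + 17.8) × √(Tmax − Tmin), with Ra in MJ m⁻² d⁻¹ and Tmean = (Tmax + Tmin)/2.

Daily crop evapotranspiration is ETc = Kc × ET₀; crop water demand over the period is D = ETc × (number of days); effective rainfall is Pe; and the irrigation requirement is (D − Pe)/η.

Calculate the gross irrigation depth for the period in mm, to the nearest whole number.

188 mm

Tmean = (31.6 + 22.8)/2 = 27.20 °C
0.408 Ra = 0.408 × 28.6 = 11.6688 mm/d equivalent
ET₀ = 0.0023 × 11.6688 × (27.20 + 17.8) × √8.8 = 0.0023 × 11.6688 × 45.00 × 2.9665 = 3.5827 mm/d
ETc = Kc × ET₀ = 1.12 × 3.5827 = 4.0126 mm/d
Crop demand D = ETc × 30 d = 4.0126 × 30 = 120.378 mm
Pe = 0.69 × 13.5 = 9.315 mm
D − Pe = 120.378 − 9.315 = 111.063 mm
Gross irrigation = 111.063 / 0.59 = 188.242 mm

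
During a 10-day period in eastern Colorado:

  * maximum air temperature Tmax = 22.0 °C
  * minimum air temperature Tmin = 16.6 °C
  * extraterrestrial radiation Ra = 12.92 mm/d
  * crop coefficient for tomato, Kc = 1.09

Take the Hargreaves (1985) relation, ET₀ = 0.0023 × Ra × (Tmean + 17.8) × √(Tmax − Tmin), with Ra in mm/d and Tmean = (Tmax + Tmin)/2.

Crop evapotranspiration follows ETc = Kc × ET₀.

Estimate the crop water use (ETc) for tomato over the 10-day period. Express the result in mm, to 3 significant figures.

Tmean = (22.0 + 16.6)/2 = 19.30 °C
ET₀ = 0.0023 × 12.92 × (19.30 + 17.8) × √5.4 = 0.0023 × 12.92 × 37.10 × 2.3238 = 2.5619 mm/d
ETc = Kc × ET₀ = 1.09 × 2.5619 = 2.7925 mm/d
Over 10 days: 2.7925 × 10 = 27.925 mm

27.9 mm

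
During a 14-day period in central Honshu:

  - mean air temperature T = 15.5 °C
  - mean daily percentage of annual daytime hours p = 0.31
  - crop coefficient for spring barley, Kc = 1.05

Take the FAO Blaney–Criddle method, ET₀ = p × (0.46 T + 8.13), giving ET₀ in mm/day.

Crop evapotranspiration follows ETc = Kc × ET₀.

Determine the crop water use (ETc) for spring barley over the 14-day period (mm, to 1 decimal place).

69.5 mm

ET₀ = 0.31 × (0.46 × 15.5 + 8.13) = 0.31 × 15.260 = 4.7306 mm/d
ETc = Kc × ET₀ = 1.05 × 4.7306 = 4.9671 mm/d
Over 14 days: 4.9671 × 14 = 69.539 mm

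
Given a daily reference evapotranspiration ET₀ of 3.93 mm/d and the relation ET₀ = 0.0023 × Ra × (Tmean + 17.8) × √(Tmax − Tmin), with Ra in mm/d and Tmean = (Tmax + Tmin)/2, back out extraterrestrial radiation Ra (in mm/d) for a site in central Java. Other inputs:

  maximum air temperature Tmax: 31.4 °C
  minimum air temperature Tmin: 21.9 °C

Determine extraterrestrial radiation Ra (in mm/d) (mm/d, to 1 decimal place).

Tmean = 26.65 °C; √ΔT = 3.0822
Ra = ET₀ / [0.0023 × (Tmean+17.8) × √ΔT] = 3.93 / (0.0023 × 44.45 × 3.0822) = 12.472 mm/d

12.5 mm/d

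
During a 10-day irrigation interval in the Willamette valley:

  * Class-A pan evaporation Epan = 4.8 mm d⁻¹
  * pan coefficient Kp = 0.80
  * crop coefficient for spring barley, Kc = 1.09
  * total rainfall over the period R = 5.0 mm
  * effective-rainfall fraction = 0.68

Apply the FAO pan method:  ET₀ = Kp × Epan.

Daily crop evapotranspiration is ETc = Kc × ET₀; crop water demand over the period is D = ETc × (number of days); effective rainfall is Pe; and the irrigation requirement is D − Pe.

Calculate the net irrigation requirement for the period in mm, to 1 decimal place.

38.5 mm

ET₀ = 0.80 × 4.8 = 3.8400 mm/d
ETc = Kc × ET₀ = 1.09 × 3.8400 = 4.1856 mm/d
Crop demand D = ETc × 10 d = 4.1856 × 10 = 41.856 mm
Pe = 0.68 × 5.0 = 3.400 mm
D − Pe = 41.856 − 3.400 = 38.456 mm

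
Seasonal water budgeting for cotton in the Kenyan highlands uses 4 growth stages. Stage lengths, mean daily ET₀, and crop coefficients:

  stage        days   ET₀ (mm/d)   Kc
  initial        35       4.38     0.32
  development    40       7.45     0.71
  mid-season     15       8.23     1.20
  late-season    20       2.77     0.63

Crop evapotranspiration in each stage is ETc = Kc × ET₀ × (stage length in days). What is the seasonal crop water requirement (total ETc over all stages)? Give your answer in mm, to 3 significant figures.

444 mm

initial: 0.32 × 4.38 × 35 = 49.06 mm
development: 0.71 × 7.45 × 40 = 211.58 mm
mid-season: 1.20 × 8.23 × 15 = 148.14 mm
late-season: 0.63 × 2.77 × 20 = 34.90 mm
Seasonal total = 443.68 mm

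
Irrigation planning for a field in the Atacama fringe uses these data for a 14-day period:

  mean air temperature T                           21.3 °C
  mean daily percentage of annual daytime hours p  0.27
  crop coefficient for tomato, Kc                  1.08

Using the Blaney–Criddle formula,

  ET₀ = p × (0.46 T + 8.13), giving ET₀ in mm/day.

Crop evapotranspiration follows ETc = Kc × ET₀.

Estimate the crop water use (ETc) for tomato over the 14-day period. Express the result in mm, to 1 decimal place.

ET₀ = 0.27 × (0.46 × 21.3 + 8.13) = 0.27 × 17.928 = 4.8406 mm/d
ETc = Kc × ET₀ = 1.08 × 4.8406 = 5.2278 mm/d
Over 14 days: 5.2278 × 14 = 73.189 mm

73.2 mm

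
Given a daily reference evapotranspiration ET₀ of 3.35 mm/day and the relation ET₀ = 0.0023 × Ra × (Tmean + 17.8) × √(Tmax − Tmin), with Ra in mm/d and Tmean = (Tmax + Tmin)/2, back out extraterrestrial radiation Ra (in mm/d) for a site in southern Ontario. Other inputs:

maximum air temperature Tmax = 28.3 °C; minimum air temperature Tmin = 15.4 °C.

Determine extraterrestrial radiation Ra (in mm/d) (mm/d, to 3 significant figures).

Tmean = 21.85 °C; √ΔT = 3.5917
Ra = ET₀ / [0.0023 × (Tmean+17.8) × √ΔT] = 3.35 / (0.0023 × 39.65 × 3.5917) = 10.228 mm/d

10.2 mm/d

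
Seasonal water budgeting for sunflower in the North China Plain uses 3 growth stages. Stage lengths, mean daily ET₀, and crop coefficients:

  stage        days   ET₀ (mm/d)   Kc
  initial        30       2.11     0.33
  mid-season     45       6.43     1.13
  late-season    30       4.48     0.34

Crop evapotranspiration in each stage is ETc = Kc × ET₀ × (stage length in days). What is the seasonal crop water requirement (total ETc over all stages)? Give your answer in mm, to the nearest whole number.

initial: 0.33 × 2.11 × 30 = 20.89 mm
mid-season: 1.13 × 6.43 × 45 = 326.97 mm
late-season: 0.34 × 4.48 × 30 = 45.70 mm
Seasonal total = 393.56 mm

394 mm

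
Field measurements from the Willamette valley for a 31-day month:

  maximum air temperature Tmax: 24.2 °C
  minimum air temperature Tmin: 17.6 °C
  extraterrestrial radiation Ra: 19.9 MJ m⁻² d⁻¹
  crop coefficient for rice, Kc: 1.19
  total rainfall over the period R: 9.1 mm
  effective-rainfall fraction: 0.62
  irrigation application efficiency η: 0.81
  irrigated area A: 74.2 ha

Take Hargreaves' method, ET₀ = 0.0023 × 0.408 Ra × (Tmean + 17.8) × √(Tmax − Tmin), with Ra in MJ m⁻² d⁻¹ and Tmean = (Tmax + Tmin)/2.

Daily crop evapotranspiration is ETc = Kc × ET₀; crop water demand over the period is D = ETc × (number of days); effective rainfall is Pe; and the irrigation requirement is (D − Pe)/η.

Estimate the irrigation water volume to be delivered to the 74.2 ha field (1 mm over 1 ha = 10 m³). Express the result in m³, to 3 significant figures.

Tmean = (24.2 + 17.6)/2 = 20.90 °C
0.408 Ra = 0.408 × 19.9 = 8.1192 mm/d equivalent
ET₀ = 0.0023 × 8.1192 × (20.90 + 17.8) × √6.6 = 0.0023 × 8.1192 × 38.70 × 2.5690 = 1.8566 mm/d
ETc = Kc × ET₀ = 1.19 × 1.8566 = 2.2094 mm/d
Crop demand D = ETc × 31 d = 2.2094 × 31 = 68.491 mm
Pe = 0.62 × 9.1 = 5.642 mm
D − Pe = 68.491 − 5.642 = 62.849 mm
Gross irrigation = 62.849 / 0.81 = 77.591 mm
Volume = 77.591 mm × 74.2 ha × 10 = 57572.5 m³

57600 m³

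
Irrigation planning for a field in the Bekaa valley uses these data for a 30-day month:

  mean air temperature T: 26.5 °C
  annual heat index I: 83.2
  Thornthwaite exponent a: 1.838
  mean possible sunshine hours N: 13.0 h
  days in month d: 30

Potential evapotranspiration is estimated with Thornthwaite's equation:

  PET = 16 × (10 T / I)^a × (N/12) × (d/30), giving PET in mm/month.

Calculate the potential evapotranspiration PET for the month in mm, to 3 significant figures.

146 mm

10T/I = 10 × 26.5 / 83.2 = 3.1851
(10T/I)^a = 3.1851^1.838 = 8.4089
Uncorrected PET = 16 × 8.4089 = 134.542 mm
Correction = (N/12)(d/30) = (13.0/12)(30/30) = 1.0833
PET = 134.542 × 1.0833 = 145.749 mm/month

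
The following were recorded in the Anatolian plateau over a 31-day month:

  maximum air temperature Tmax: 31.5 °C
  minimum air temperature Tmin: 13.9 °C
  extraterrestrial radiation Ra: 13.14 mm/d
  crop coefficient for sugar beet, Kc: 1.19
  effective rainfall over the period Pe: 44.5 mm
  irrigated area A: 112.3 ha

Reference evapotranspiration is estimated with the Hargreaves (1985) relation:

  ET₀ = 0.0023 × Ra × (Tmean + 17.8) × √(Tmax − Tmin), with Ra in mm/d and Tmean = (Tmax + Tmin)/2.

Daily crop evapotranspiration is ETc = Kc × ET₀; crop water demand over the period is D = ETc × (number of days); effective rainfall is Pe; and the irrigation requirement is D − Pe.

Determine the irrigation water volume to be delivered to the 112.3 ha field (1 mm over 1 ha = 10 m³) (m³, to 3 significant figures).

Tmean = (31.5 + 13.9)/2 = 22.70 °C
ET₀ = 0.0023 × 13.14 × (22.70 + 17.8) × √17.6 = 0.0023 × 13.14 × 40.50 × 4.1952 = 5.1349 mm/d
ETc = Kc × ET₀ = 1.19 × 5.1349 = 6.1105 mm/d
Crop demand D = ETc × 31 d = 6.1105 × 31 = 189.426 mm
D − Pe = 189.426 − 44.5 = 144.926 mm
Volume = 144.926 mm × 112.3 ha × 10 = 162751.9 m³

163000 m³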